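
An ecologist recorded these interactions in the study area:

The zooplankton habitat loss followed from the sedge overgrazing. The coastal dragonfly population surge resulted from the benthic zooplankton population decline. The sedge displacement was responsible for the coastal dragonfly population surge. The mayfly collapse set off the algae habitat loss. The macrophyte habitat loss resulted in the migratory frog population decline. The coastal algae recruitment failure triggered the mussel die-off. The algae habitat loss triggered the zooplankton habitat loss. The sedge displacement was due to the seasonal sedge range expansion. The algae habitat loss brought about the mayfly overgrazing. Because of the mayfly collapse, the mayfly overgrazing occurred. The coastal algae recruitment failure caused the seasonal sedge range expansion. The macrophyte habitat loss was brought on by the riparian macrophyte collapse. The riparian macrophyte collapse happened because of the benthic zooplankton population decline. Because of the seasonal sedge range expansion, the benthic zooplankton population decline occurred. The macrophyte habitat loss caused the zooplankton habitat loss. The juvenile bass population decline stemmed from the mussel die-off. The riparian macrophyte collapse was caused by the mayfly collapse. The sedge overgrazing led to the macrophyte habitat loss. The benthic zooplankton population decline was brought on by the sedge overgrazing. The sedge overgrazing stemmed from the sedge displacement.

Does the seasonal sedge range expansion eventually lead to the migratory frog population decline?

Yes

There is a causal chain: the seasonal sedge range expansion → the sedge displacement → the sedge overgrazing → the macrophyte habitat loss → the migratory frog population decline.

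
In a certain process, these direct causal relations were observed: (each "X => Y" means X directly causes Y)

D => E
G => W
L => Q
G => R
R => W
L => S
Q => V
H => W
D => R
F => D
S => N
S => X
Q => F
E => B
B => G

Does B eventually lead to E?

B leads to G, R, W; E is not among them.

No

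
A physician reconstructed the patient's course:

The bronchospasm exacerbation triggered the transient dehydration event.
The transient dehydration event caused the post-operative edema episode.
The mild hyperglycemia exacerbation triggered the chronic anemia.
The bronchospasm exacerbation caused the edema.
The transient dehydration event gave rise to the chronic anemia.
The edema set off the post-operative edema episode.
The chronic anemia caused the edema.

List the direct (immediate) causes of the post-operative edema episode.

Upstream contributors include the bronchospasm exacerbation, the chronic anemia, the mild hyperglycemia exacerbation, but only the edema, the transient dehydration event feed directly into the post-operative edema episode.

the edema, the transient dehydration event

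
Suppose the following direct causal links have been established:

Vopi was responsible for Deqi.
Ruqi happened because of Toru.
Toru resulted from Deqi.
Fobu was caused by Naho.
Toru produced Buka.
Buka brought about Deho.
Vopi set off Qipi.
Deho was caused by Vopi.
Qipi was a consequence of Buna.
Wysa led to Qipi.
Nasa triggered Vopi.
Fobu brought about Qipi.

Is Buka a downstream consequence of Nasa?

Yes

There is a causal chain: Nasa → Vopi → Deqi → Toru → Buka.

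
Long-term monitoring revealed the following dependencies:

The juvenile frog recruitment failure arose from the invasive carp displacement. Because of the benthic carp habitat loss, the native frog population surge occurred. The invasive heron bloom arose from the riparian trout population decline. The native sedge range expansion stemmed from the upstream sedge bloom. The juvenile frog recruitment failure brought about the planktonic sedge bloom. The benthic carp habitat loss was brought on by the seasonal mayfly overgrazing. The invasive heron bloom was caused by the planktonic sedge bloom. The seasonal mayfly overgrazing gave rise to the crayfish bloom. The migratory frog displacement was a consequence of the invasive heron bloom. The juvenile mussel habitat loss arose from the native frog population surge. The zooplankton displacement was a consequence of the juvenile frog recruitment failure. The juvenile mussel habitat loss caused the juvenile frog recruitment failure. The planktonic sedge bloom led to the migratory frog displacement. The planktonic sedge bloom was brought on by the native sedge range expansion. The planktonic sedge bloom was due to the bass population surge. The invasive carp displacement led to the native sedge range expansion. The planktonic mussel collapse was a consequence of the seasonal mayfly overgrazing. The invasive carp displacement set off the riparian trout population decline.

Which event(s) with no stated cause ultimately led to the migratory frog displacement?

the bass population surge, the invasive carp displacement, the seasonal mayfly overgrazing, the upstream sedge bloom

Tracing upstream from the migratory frog displacement: the migratory frog displacement ← the planktonic sedge bloom ← the juvenile frog recruitment failure ← the juvenile mussel habitat loss ← the native frog population surge ← the benthic carp habitat loss ← the seasonal mayfly overgrazing.
A separate upstream branch: the migratory frog displacement ← the planktonic sedge bloom ← the native sedge range expansion ← the upstream sedge bloom.
A separate upstream branch: the migratory frog displacement ← the planktonic sedge bloom ← the native sedge range expansion ← the invasive carp displacement.
A separate upstream branch: the migratory frog displacement ← the planktonic sedge bloom ← the bass population surge.
Each of those chain origins has no stated cause.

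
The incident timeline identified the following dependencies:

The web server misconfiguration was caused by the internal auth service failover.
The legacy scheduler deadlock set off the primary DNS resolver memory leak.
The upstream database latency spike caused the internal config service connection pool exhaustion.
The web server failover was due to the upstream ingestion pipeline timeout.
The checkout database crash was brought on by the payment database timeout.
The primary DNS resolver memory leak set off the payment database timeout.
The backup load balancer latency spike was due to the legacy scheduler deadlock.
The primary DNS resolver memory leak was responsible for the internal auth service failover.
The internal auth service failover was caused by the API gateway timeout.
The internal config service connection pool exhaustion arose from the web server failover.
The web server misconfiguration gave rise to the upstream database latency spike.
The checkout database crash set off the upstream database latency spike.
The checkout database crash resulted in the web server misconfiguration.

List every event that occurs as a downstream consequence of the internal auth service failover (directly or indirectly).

Direct effects: the web server misconfiguration.
2 steps out: the upstream database latency spike.
3 steps out: the internal config service connection pool exhaustion.
Not reachable from it: the API gateway timeout, the legacy scheduler deadlock, the backup load balancer latency spike, the upstream ingestion pipeline timeout, the primary DNS resolver memory leak, the payment database timeout, the web server failover, the checkout database crash.

the internal config service connection pool exhaustion, the upstream database latency spike, the web server misconfiguration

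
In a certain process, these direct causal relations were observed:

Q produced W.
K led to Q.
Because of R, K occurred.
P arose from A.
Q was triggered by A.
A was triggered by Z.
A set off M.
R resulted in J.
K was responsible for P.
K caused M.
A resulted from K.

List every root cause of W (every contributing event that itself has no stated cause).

R, Z

Tracing upstream from W: W ← Q ← K ← R.
A separate upstream branch: W ← Q ← A ← Z.
Each of those chain origins has no stated cause.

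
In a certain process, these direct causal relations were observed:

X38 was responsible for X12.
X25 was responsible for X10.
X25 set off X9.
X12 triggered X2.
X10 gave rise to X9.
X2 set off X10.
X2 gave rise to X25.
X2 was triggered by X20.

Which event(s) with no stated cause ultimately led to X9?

X20, X38

Tracing upstream from X9: X9 ← X25 ← X2 ← X12 ← X38.
A separate upstream branch: X9 ← X25 ← X2 ← X20.
Each of those chain origins has no stated cause.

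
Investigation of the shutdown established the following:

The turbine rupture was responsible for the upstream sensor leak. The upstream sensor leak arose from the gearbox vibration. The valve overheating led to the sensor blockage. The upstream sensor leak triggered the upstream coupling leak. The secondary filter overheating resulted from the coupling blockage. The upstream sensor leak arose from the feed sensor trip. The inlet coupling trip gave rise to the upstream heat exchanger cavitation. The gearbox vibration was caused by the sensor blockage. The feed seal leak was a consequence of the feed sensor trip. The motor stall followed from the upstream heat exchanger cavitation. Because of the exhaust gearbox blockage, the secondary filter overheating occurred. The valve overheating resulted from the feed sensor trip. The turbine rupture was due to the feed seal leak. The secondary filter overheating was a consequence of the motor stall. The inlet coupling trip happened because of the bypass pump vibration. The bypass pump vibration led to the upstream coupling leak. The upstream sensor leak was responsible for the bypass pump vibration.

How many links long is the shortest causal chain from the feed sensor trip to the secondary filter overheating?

6

Shortest chain: the feed sensor trip → the upstream sensor leak → the bypass pump vibration → the inlet coupling trip → the upstream heat exchanger cavitation → the motor stall → the secondary filter overheating.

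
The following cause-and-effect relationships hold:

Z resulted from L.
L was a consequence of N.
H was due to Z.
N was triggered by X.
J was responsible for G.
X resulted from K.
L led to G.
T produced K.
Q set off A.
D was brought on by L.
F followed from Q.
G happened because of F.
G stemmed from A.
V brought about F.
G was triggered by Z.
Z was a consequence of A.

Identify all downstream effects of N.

Direct effects: L.
2 steps out: D, Z, G.
3 steps out: H.
Not reachable from it: T, V, Q, F, K, X, A, J.

D, G, H, L, Z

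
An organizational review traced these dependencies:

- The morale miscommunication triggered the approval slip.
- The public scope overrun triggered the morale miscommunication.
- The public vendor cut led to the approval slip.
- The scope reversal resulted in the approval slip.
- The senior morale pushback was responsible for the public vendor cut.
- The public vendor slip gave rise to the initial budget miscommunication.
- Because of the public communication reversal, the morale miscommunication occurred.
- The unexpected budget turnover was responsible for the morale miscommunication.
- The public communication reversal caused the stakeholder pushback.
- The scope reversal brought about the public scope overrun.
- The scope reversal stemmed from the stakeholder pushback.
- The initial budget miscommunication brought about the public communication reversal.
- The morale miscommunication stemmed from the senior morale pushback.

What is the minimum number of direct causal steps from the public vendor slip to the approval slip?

Shortest chain: the public vendor slip → the initial budget miscommunication → the public communication reversal → the morale miscommunication → the approval slip.

4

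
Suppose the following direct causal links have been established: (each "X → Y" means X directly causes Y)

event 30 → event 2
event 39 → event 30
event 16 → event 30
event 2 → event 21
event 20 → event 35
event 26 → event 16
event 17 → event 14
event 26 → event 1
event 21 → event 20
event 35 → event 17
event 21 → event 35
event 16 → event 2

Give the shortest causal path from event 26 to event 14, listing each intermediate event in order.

event 26 → event 16 → event 2 → event 21 → event 35 → event 17 → event 14

event 26 → event 16
event 16 → event 2
event 2 → event 21
event 21 → event 35
event 35 → event 17
event 17 → event 14
Length: 6 steps.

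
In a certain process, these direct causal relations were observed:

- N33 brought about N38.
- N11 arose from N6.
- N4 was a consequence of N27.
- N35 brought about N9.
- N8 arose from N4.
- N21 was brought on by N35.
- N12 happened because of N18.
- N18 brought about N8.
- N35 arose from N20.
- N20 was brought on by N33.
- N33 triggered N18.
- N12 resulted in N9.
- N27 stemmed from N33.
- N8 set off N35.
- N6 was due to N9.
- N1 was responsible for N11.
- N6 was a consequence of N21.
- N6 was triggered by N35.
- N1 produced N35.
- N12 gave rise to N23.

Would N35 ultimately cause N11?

Yes

There is a causal chain: N35 → N6 → N11.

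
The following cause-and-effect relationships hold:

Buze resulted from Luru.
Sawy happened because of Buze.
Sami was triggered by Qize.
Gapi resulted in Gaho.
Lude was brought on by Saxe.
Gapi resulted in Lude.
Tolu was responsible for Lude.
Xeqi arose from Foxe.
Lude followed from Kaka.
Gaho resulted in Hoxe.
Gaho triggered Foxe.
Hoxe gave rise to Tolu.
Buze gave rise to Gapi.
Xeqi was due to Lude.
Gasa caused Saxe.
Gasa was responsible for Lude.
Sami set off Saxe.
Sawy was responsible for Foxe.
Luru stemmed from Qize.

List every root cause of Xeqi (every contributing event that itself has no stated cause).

Gasa, Kaka, Qize

Tracing upstream from Xeqi: Xeqi ← Lude ← Saxe ← Sami ← Qize.
A separate upstream branch: Xeqi ← Lude ← Kaka.
A separate upstream branch: Xeqi ← Lude ← Gasa.
Each of those chain origins has no stated cause.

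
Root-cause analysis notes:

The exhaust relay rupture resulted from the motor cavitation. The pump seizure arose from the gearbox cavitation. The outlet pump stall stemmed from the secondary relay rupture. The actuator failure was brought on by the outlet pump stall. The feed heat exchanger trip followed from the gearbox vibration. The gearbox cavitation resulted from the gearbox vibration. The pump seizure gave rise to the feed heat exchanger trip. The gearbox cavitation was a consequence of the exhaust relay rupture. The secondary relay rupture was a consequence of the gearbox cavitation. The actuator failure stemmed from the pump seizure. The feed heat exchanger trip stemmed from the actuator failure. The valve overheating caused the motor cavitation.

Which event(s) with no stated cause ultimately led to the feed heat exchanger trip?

the gearbox vibration, the valve overheating

Tracing upstream from the feed heat exchanger trip: the feed heat exchanger trip ← the gearbox vibration.
A separate upstream branch: the feed heat exchanger trip ← the pump seizure ← the gearbox cavitation ← the exhaust relay rupture ← the motor cavitation ← the valve overheating.
Each of those chain origins has no stated cause.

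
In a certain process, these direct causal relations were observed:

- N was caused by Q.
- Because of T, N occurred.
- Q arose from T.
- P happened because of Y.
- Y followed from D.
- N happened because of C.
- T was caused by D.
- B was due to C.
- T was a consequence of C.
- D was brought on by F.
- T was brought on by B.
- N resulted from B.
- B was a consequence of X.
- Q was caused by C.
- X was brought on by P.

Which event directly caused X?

Upstream contributors include F, D, Y, but only P feeds directly into X.

P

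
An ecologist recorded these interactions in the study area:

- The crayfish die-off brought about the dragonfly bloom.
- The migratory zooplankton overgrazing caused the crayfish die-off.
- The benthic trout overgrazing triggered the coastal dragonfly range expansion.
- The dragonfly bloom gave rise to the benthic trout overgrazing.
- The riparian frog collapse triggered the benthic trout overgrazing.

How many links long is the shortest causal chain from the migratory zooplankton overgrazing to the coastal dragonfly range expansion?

Shortest chain: the migratory zooplankton overgrazing → the crayfish die-off → the dragonfly bloom → the benthic trout overgrazing → the coastal dragonfly range expansion.

4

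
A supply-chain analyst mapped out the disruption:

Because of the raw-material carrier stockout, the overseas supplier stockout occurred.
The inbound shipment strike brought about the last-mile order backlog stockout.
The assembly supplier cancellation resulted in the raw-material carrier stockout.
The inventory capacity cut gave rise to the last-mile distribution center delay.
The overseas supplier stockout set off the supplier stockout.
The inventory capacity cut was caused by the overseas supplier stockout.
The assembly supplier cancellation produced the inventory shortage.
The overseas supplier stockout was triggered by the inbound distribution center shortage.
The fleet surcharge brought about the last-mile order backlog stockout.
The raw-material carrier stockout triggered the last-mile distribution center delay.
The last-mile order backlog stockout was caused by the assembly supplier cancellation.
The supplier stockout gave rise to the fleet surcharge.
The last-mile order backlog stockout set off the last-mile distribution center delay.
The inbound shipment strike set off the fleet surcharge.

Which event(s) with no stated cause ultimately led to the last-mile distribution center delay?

Tracing upstream from the last-mile distribution center delay: the last-mile distribution center delay ← the raw-material carrier stockout ← the assembly supplier cancellation.
A separate upstream branch: the last-mile distribution center delay ← the inventory capacity cut ← the overseas supplier stockout ← the inbound distribution center shortage.
A separate upstream branch: the last-mile distribution center delay ← the last-mile order backlog stockout ← the inbound shipment strike.
Each of those chain origins has no stated cause.

the assembly supplier cancellation, the inbound distribution center shortage, the inbound shipment strike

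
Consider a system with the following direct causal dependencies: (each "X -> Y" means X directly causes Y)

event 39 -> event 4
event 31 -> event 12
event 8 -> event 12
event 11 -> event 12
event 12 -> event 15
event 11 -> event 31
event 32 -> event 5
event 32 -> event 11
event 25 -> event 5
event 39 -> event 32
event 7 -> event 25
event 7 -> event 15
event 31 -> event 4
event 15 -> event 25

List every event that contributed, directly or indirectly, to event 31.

event 11, event 32, event 39

Immediate cause of event 31: event 11.
Further upstream: event 39, event 32.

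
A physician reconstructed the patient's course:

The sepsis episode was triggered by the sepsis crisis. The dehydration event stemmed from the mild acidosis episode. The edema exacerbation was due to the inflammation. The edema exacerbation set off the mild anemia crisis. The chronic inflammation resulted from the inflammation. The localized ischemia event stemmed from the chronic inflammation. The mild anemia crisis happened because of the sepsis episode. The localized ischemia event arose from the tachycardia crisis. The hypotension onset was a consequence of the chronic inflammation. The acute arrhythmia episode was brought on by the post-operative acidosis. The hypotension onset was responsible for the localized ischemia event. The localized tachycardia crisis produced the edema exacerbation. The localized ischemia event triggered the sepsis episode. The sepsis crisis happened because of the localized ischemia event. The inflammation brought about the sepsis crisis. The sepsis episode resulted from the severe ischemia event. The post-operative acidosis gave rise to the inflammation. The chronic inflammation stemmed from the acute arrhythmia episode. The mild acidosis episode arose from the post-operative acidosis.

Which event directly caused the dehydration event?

Upstream contributors include the post-operative acidosis, but only the mild acidosis episode feeds directly into the dehydration event.

the mild acidosis episode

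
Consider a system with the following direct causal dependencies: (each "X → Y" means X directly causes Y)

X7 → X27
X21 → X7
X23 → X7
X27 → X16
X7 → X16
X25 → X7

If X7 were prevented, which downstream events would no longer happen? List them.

Downstream of X7: X27, X16.

X16, X27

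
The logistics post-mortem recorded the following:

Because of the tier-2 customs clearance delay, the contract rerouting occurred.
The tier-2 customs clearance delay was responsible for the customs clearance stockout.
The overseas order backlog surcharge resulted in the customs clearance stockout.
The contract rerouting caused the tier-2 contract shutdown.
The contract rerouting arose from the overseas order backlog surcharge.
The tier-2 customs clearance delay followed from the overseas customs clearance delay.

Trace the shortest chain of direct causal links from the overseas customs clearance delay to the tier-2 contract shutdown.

the overseas customs clearance delay → the tier-2 customs clearance delay → the contract rerouting → the tier-2 contract shutdown

the overseas customs clearance delay → the tier-2 customs clearance delay
the tier-2 customs clearance delay → the contract rerouting
the contract rerouting → the tier-2 contract shutdown
Length: 3 steps.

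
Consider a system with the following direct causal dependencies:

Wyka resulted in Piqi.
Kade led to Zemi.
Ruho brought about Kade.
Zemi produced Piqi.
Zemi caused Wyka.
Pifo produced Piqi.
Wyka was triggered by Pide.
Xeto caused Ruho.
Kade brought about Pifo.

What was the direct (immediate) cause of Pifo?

Upstream contributors include Xeto, Ruho, but only Kade feeds directly into Pifo.

Kade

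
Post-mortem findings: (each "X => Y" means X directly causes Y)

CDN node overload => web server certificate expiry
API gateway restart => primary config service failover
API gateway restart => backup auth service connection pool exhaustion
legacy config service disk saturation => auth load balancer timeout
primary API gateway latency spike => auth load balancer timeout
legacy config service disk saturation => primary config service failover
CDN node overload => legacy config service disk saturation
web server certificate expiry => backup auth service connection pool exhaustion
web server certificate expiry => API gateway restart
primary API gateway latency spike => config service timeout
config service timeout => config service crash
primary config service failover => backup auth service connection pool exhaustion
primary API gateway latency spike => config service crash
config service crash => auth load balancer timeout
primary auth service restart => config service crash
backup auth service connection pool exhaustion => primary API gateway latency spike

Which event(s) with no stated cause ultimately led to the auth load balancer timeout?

the CDN node overload, the primary auth service restart

Tracing upstream from the auth load balancer timeout: the auth load balancer timeout ← the legacy config service disk saturation ← the CDN node overload.
A separate upstream branch: the auth load balancer timeout ← the config service crash ← the primary auth service restart.
Each of those chain origins has no stated cause.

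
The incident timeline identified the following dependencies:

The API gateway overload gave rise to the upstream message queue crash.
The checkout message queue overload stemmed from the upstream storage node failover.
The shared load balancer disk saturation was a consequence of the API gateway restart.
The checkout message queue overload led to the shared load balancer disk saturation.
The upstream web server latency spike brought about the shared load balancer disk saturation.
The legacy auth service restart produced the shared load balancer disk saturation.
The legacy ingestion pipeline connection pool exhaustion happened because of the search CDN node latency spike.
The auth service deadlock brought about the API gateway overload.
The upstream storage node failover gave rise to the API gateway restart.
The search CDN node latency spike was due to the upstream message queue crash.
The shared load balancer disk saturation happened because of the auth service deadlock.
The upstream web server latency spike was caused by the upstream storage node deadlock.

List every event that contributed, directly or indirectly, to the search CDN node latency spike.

the API gateway overload, the auth service deadlock, the upstream message queue crash

Immediate cause of the search CDN node latency spike: the upstream message queue crash.
Further upstream: the auth service deadlock, the API gateway overload.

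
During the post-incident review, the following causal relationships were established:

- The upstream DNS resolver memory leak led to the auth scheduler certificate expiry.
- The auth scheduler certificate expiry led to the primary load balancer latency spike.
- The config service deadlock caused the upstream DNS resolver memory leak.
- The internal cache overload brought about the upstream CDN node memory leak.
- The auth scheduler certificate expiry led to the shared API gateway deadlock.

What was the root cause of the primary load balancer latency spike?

the config service deadlock

Tracing upstream from the primary load balancer latency spike: the primary load balancer latency spike ← the auth scheduler certificate expiry ← the upstream DNS resolver memory leak ← the config service deadlock.
The config service deadlock has no stated cause, so it is the root.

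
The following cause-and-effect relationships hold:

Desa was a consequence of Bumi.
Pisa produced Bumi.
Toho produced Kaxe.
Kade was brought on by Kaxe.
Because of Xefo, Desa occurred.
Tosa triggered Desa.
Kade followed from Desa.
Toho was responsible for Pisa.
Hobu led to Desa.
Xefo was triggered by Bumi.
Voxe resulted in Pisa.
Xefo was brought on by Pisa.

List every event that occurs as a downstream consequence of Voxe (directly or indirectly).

Bumi, Desa, Kade, Pisa, Xefo

Direct effects: Pisa.
2 steps out: Bumi, Xefo.
3 steps out: Desa.
4 steps out: Kade.
Not reachable from it: Tosa, Toho, Hobu, Kaxe.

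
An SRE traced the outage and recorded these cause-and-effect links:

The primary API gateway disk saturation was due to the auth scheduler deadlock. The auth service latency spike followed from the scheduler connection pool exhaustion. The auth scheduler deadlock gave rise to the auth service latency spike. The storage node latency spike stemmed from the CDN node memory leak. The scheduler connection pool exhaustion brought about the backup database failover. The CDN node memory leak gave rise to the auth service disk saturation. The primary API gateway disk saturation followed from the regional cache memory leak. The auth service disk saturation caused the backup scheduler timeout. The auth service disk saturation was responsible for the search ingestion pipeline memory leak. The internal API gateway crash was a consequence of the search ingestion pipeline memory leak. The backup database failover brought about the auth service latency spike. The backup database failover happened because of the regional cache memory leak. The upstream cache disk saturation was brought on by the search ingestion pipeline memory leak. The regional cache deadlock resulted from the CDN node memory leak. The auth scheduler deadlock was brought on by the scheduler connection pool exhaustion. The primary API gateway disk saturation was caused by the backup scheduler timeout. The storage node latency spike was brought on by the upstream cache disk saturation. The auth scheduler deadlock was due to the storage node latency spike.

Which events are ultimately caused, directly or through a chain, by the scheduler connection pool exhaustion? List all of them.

the auth scheduler deadlock, the auth service latency spike, the backup database failover, the primary API gateway disk saturation

Direct effects: the backup database failover, the auth scheduler deadlock, the auth service latency spike.
2 steps out: the primary API gateway disk saturation.
Not reachable from it: the CDN node memory leak, the auth service disk saturation, the search ingestion pipeline memory leak, the internal API gateway crash, the regional cache deadlock, the upstream cache disk saturation, the backup scheduler timeout, the regional cache memory leak, the storage node latency spike.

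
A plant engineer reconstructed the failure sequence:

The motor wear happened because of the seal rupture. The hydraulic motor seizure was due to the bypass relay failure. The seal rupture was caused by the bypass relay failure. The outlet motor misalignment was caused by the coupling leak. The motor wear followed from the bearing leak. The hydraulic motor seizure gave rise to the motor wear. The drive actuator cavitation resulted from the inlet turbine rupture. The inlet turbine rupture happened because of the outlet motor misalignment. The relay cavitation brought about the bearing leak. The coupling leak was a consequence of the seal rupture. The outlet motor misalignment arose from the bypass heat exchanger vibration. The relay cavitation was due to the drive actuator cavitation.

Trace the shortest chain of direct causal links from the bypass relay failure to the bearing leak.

the bypass relay failure → the seal rupture
the seal rupture → the coupling leak
the coupling leak → the outlet motor misalignment
the outlet motor misalignment → the inlet turbine rupture
the inlet turbine rupture → the drive actuator cavitation
the drive actuator cavitation → the relay cavitation
the relay cavitation → the bearing leak
Length: 7 steps.

the bypass relay failure → the seal rupture → the coupling leak → the outlet motor misalignment → the inlet turbine rupture → the drive actuator cavitation → the relay cavitation → the bearing leak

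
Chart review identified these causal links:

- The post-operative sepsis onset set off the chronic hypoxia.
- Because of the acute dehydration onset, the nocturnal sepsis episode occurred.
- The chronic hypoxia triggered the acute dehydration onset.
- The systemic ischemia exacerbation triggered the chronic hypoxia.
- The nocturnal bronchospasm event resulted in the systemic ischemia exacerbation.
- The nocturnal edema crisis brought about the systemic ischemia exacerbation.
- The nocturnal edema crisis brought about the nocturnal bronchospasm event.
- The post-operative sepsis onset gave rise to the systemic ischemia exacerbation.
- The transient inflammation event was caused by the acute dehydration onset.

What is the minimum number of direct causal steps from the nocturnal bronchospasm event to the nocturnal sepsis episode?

4

Shortest chain: the nocturnal bronchospasm event → the systemic ischemia exacerbation → the chronic hypoxia → the acute dehydration onset → the nocturnal sepsis episode.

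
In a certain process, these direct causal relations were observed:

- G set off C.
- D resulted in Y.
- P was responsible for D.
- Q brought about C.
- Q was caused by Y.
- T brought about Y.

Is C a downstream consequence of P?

Yes

There is a causal chain: P → D → Y → Q → C.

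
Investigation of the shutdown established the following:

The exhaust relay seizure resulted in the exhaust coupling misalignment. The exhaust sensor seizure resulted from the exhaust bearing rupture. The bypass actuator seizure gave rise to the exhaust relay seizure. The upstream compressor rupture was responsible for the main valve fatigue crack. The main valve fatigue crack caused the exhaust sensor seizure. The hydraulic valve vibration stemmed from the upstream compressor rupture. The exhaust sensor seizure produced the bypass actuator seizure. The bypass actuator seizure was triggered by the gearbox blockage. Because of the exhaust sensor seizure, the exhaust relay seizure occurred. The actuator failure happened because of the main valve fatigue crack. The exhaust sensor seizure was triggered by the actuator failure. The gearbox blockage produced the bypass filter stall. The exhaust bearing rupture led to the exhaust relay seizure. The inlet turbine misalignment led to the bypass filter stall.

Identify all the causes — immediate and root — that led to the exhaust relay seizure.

Immediate causes of the exhaust relay seizure: the exhaust bearing rupture, the exhaust sensor seizure, the bypass actuator seizure.
Further upstream: the upstream compressor rupture, the main valve fatigue crack, the actuator failure, the gearbox blockage.

the actuator failure, the bypass actuator seizure, the exhaust bearing rupture, the exhaust sensor seizure, the gearbox blockage, the main valve fatigue crack, the upstream compressor rupture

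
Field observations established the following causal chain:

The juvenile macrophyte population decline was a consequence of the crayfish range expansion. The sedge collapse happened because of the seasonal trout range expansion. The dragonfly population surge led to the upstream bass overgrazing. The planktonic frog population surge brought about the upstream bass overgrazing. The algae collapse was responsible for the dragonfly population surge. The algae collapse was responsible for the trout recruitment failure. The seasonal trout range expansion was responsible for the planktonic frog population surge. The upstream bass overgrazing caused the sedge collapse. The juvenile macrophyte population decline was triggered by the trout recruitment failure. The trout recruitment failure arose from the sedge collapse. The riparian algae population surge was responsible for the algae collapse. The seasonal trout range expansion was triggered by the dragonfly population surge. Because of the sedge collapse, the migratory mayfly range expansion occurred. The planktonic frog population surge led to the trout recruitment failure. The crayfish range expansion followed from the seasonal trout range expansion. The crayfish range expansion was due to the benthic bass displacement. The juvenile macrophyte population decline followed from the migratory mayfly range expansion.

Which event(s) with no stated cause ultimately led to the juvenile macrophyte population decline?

the benthic bass displacement, the riparian algae population surge

Tracing upstream from the juvenile macrophyte population decline: the juvenile macrophyte population decline ← the trout recruitment failure ← the algae collapse ← the riparian algae population surge.
A separate upstream branch: the juvenile macrophyte population decline ← the crayfish range expansion ← the benthic bass displacement.
Each of those chain origins has no stated cause.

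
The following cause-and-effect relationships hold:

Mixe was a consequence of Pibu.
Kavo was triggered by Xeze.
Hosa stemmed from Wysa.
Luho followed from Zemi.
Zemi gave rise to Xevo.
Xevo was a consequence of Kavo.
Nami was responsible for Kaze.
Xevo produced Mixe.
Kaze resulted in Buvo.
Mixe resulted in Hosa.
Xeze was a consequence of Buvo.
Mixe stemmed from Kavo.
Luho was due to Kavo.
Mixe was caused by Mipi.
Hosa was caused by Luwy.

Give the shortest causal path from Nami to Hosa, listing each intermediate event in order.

Nami → Kaze → Buvo → Xeze → Kavo → Mixe → Hosa

Nami → Kaze
Kaze → Buvo
Buvo → Xeze
Xeze → Kavo
Kavo → Mixe
Mixe → Hosa
Length: 6 steps.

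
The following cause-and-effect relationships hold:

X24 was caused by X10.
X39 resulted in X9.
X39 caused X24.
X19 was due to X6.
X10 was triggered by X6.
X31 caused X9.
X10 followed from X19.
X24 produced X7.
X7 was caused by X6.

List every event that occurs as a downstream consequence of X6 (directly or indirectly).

Direct effects: X19, X10, X7.
2 steps out: X24.
Not reachable from it: X31, X39, X9.

X10, X19, X24, X7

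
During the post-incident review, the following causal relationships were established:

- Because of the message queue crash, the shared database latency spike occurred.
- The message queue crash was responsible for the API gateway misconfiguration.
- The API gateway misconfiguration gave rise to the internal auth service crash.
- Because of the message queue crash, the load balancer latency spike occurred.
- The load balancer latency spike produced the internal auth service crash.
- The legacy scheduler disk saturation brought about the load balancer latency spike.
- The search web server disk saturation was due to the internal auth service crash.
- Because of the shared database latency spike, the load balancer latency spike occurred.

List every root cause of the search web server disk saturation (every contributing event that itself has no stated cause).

Tracing upstream from the search web server disk saturation: the search web server disk saturation ← the internal auth service crash ← the API gateway misconfiguration ← the message queue crash.
A separate upstream branch: the search web server disk saturation ← the internal auth service crash ← the load balancer latency spike ← the legacy scheduler disk saturation.
Each of those chain origins has no stated cause.

the legacy scheduler disk saturation, the message queue crash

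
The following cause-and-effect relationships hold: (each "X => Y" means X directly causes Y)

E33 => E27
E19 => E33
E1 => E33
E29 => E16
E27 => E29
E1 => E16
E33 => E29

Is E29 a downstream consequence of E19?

Yes

There is a causal chain: E19 → E33 → E29.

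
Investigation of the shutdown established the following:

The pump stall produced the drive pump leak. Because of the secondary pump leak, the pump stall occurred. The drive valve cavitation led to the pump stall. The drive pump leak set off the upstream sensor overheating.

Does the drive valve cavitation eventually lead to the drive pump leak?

Yes

There is a causal chain: the drive valve cavitation → the pump stall → the drive pump leak.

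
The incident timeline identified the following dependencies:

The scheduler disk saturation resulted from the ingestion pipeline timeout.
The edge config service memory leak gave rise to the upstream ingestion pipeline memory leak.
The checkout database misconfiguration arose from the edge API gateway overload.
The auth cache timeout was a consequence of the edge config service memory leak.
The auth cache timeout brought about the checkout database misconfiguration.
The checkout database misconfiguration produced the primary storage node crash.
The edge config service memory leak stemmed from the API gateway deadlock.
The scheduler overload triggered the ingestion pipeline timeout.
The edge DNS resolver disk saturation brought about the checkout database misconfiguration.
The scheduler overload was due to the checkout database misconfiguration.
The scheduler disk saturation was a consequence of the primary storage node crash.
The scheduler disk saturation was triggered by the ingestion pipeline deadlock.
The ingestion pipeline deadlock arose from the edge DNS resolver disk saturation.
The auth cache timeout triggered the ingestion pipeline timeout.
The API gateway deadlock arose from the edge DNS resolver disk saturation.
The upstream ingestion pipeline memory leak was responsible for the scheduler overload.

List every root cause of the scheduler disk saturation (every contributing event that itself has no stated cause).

the edge API gateway overload, the edge DNS resolver disk saturation

Tracing upstream from the scheduler disk saturation: the scheduler disk saturation ← the ingestion pipeline deadlock ← the edge DNS resolver disk saturation.
A separate upstream branch: the scheduler disk saturation ← the primary storage node crash ← the checkout database misconfiguration ← the edge API gateway overload.
Each of those chain origins has no stated cause.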